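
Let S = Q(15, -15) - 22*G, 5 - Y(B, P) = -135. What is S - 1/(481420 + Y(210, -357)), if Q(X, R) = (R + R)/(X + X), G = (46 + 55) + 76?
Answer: -1875676201/481560 ≈ -3895.0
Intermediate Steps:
Y(B, P) = 140 (Y(B, P) = 5 - 1*(-135) = 5 + 135 = 140)
G = 177 (G = 101 + 76 = 177)
Q(X, R) = R/X (Q(X, R) = (2*R)/((2*X)) = (2*R)*(1/(2*X)) = R/X)
S = -3895 (S = -15/15 - 22*177 = -15*1/15 - 3894 = -1 - 3894 = -3895)
S - 1/(481420 + Y(210, -357)) = -3895 - 1/(481420 + 140) = -3895 - 1/481560 = -1875676201/481560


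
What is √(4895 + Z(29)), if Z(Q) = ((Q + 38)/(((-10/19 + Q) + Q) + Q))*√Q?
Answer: √(13213802855 + 2091539*√29)/1643 ≈ 69.994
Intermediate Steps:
Z(Q) = √Q*(38 + Q)/(-10/19 + 3*Q) (Z(Q) = ((38 + Q)/(((-10*1/19 + Q) + Q) + Q))*√Q = ((38 + Q)/(((-10/19 + Q) + Q) + Q))*√Q = ((38 + Q)/((-10/19 + 2*Q) + Q))*√Q = ((38 + Q)/(-10/19 + 3*Q))*√Q = √Q*(38 + Q)/(-10/19 + 3*Q))
√(4895 + Z(29)) = √(4895 + 19*√29*(38 + 29)/(-10 + 57*29)) = √(4895 + 19*√29*67/(-10 + 1653)) = √(4895 + 19*√29*67/1643) = √(4895 + 19*√29*(1/1643)*67) = √(4895 + 1273*√29/1643)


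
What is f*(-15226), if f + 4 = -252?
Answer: 3897856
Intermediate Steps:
f = -256 (f = -4 - 252 = -256)
f*(-15226) = -256*(-15226) = 3897856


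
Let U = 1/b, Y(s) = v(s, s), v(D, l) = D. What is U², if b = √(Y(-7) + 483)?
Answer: 1/476 ≈ 0.0021008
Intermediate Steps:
Y(s) = s
b = 2*√119 (b = √(-7 + 483) = √476 = 2*√119 ≈ 21.817)
U = √119/238 (U = 1/(2*√119) = √119/238 ≈ 0.045835)
U² = (√119/238)² = 1/476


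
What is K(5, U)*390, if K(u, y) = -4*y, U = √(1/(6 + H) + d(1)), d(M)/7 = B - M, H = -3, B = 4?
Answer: -4160*√3 ≈ -7205.3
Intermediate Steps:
d(M) = 28 - 7*M (d(M) = 7*(4 - M) = 28 - 7*M)
U = 8*√3/3 (U = √(1/(6 - 3) + (28 - 7*1)) = √(1/3 + (28 - 7)) = √(⅓ + 21) = √(64/3) = 8*√3/3 ≈ 4.6188)
K(5, U)*390 = -32*√3/3*390 = -4160*√3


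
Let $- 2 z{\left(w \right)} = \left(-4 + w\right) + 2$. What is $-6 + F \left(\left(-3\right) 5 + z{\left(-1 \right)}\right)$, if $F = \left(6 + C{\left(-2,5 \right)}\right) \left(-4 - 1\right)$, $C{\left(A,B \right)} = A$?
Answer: $264$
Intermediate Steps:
$z{\left(w \right)} = 1 - \frac{w}{2}$ ($z{\left(w \right)} = - \frac{\left(-4 + w\right) + 2}{2} = - \frac{-2 + w}{2} = 1 - \frac{w}{2}$)
$F = -20$ ($F = \left(6 - 2\right) \left(-4 - 1\right) = 4 \left(-4 - 1\right) = 4 \left(-5\right) = -20$)
$-6 + F \left(\left(-3\right) 5 + z{\left(-1 \right)}\right) = -6 - 20 \left(\left(-3\right) 5 + \left(1 - - \frac{1}{2}\right)\right) = -6 - 20 \left(-15 + \left(1 + \frac{1}{2}\right)\right) = -6 - 20 \left(-15 + \frac{3}{2}\right) = -6 - -270 = -6 + 270 = 264$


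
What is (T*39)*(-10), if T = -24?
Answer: 9360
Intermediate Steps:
(T*39)*(-10) = -24*39*(-10) = -936*(-10) = 9360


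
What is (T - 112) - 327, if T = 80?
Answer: -359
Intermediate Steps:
(T - 112) - 327 = (80 - 112) - 327 = -32 - 327 = -359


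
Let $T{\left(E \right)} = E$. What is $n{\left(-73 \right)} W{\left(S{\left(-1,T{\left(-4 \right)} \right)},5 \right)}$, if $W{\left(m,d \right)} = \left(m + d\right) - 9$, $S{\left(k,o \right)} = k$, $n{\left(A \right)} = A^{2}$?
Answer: $-26645$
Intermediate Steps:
$W{\left(m,d \right)} = -9 + d + m$ ($W{\left(m,d \right)} = \left(d + m\right) - 9 = -9 + d + m$)
$n{\left(-73 \right)} W{\left(S{\left(-1,T{\left(-4 \right)} \right)},5 \right)} = \left(-73\right)^{2} \left(-9 + 5 - 1\right) = 5329 \left(-5\right) = -26645$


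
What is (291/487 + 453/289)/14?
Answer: 21765/140743 ≈ 0.15464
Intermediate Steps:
(291/487 + 453/289)/14 = (291*(1/487) + 453*(1/289))*(1/14) = (291/487 + 453/289)*(1/14) = (304710/140743)*(1/14) = 21765/140743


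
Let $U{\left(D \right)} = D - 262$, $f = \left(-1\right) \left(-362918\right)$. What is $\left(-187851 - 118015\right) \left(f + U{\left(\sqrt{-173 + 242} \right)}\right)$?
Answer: $-110924140096 - 305866 \sqrt{69} \approx -1.1093 \cdot 10^{11}$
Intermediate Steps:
$f = 362918$
$U{\left(D \right)} = -262 + D$
$\left(-187851 - 118015\right) \left(f + U{\left(\sqrt{-173 + 242} \right)}\right) = \left(-187851 - 118015\right) \left(362918 - \left(262 - \sqrt{-173 + 242}\right)\right) = - 305866 \left(362918 - \left(262 - \sqrt{69}\right)\right) = - 305866 \left(362656 + \sqrt{69}\right) = -110924140096 - 305866 \sqrt{69}$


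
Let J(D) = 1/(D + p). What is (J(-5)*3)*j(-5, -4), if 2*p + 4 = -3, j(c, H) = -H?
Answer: -24/17 ≈ -1.4118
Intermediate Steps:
p = -7/2 (p = -2 + (½)*(-3) = -2 - 3/2 = -7/2 ≈ -3.5000)
J(D) = 1/(-7/2 + D) (J(D) = 1/(D - 7/2) = 1/(-7/2 + D))
(J(-5)*3)*j(-5, -4) = ((2/(-7 + 2*(-5)))*3)*(-1*(-4)) = ((2/(-7 - 10))*3)*4 = ((2/(-17))*3)*4 = ((2*(-1/17))*3)*4 = -2/17*3*4 = -6/17*4 = -24/17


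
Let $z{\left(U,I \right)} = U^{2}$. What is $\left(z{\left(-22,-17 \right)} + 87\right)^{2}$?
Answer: $326041$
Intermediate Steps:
$\left(z{\left(-22,-17 \right)} + 87\right)^{2} = \left(\left(-22\right)^{2} + 87\right)^{2} = \left(484 + 87\right)^{2} = 571^{2} = 326041$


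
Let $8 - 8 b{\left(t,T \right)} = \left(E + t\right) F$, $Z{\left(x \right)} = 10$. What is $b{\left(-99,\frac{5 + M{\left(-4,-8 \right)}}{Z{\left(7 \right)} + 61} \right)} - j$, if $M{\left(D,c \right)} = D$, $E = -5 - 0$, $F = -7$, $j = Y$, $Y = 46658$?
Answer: $-46748$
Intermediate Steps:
$j = 46658$
$E = -5$ ($E = -5 + 0 = -5$)
$b{\left(t,T \right)} = - \frac{27}{8} + \frac{7 t}{8}$ ($b{\left(t,T \right)} = 1 - \frac{\left(-5 + t\right) \left(-7\right)}{8} = 1 - \frac{35 - 7 t}{8} = 1 + \left(- \frac{35}{8} + \frac{7 t}{8}\right) = - \frac{27}{8} + \frac{7 t}{8}$)
$b{\left(-99,\frac{5 + M{\left(-4,-8 \right)}}{Z{\left(7 \right)} + 61} \right)} - j = \left(- \frac{27}{8} + \frac{7}{8} \left(-99\right)\right) - 46658 = \left(- \frac{27}{8} - \frac{693}{8}\right) - 46658 = -90 - 46658 = -46748$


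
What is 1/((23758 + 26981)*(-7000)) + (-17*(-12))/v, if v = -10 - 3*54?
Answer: -18113823043/15272439000 ≈ -1.1860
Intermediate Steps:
v = -172 (v = -10 - 162 = -172)
1/((23758 + 26981)*(-7000)) + (-17*(-12))/v = 1/((23758 + 26981)*(-7000)) - 17*(-12)/(-172) = -1/7000/50739 + 204*(-1/172) = (1/50739)*(-1/7000) - 51/43 = -1/355173000 - 51/43 = -18113823043/15272439000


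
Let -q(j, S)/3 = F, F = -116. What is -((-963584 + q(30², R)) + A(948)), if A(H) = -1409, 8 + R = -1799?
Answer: 964645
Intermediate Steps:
R = -1807 (R = -8 - 1799 = -1807)
q(j, S) = 348 (q(j, S) = -3*(-116) = 348)
-((-963584 + q(30², R)) + A(948)) = -((-963584 + 348) - 1409) = -(-963236 - 1409) = -1*(-964645) = 964645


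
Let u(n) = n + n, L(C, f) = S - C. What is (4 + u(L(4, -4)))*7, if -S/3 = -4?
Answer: 140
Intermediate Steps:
S = 12 (S = -3*(-4) = 12)
L(C, f) = 12 - C
u(n) = 2*n
(4 + u(L(4, -4)))*7 = (4 + 2*(12 - 1*4))*7 = (4 + 2*(12 - 4))*7 = (4 + 2*8)*7 = (4 + 16)*7 = 20*7 = 140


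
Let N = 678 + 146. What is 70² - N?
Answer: 4076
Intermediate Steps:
N = 824
70² - N = 70² - 1*824 = 4900 - 824 = 4076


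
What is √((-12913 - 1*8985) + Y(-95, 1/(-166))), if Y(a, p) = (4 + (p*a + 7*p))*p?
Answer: I*√150855510/83 ≈ 147.98*I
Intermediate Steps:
Y(a, p) = p*(4 + 7*p + a*p) (Y(a, p) = (4 + (a*p + 7*p))*p = (4 + (7*p + a*p))*p = (4 + 7*p + a*p)*p = p*(4 + 7*p + a*p))
√((-12913 - 1*8985) + Y(-95, 1/(-166))) = √((-12913 - 1*8985) + (4 + 7/(-166) - 95/(-166))/(-166)) = √((-12913 - 8985) - (4 + 7*(-1/166) - 95*(-1/166))/166) = √(-21898 - (4 - 7/166 + 95/166)/166) = √(-21898 - 1/166*376/83) = √(-21898 - 188/6889) = √(-150855510/6889) = I*√150855510/83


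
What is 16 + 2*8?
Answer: 32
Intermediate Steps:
16 + 2*8 = 16 + 16 = 32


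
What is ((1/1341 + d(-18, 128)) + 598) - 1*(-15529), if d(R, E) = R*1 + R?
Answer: 21578032/1341 ≈ 16091.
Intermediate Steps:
d(R, E) = 2*R (d(R, E) = R + R = 2*R)
((1/1341 + d(-18, 128)) + 598) - 1*(-15529) = ((1/1341 + 2*(-18)) + 598) - 1*(-15529) = ((1/1341 - 36) + 598) + 15529 = (-48275/1341 + 598) + 15529 = 753643/1341 + 15529 = 21578032/1341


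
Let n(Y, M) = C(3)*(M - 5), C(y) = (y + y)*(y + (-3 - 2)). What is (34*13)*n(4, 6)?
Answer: -5304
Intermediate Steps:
C(y) = 2*y*(-5 + y) (C(y) = (2*y)*(y - 5) = (2*y)*(-5 + y) = 2*y*(-5 + y))
n(Y, M) = 60 - 12*M (n(Y, M) = (2*3*(-5 + 3))*(M - 5) = (2*3*(-2))*(-5 + M) = -12*(-5 + M) = 60 - 12*M)
(34*13)*n(4, 6) = (34*13)*(60 - 12*6) = 442*(60 - 72) = 442*(-12) = -5304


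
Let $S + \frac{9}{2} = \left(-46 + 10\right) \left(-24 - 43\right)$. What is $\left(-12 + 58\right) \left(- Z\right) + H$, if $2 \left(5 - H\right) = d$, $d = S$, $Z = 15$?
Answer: $- \frac{7555}{4} \approx -1888.8$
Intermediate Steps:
$S = \frac{4815}{2}$ ($S = - \frac{9}{2} + \left(-46 + 10\right) \left(-24 - 43\right) = - \frac{9}{2} - -2412 = - \frac{9}{2} + 2412 = \frac{4815}{2} \approx 2407.5$)
$d = \frac{4815}{2} \approx 2407.5$
$H = - \frac{4795}{4}$ ($H = 5 - \frac{4815}{4} = - \frac{4795}{4} \approx -1198.8$)
$\left(-12 + 58\right) \left(- Z\right) + H = \left(-12 + 58\right) \left(\left(-1\right) 15\right) - \frac{4795}{4} = 46 \left(-15\right) - \frac{4795}{4} = -690 - \frac{4795}{4} = - \frac{7555}{4}$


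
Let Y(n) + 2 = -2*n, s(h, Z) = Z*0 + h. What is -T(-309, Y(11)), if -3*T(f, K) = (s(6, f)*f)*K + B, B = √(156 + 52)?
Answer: 14832 + 4*√13/3 ≈ 14837.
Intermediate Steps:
s(h, Z) = h (s(h, Z) = 0 + h = h)
B = 4*√13 (B = √208 = 4*√13 ≈ 14.422)
Y(n) = -2 - 2*n
T(f, K) = -4*√13/3 - 2*K*f (T(f, K) = -((6*f)*K + 4*√13)/3 = -(6*K*f + 4*√13)/3 = -(4*√13 + 6*K*f)/3 = -4*√13/3 - 2*K*f)
-T(-309, Y(11)) = -(-4*√13/3 - 2*(-2 - 2*11)*(-309)) = -(-4*√13/3 - 2*(-2 - 22)*(-309)) = -(-4*√13/3 - 2*(-24)*(-309)) = -(-4*√13/3 - 14832) = -(-14832 - 4*√13/3) = 14832 + 4*√13/3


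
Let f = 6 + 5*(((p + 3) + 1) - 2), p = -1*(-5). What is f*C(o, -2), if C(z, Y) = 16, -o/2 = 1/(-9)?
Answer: 656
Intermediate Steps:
o = 2/9 (o = -2/(-9) = -2*(-⅑) = 2/9 ≈ 0.22222)
p = 5
f = 41 (f = 6 + 5*(((5 + 3) + 1) - 2) = 6 + 5*((8 + 1) - 2) = 6 + 5*(9 - 2) = 6 + 5*7 = 6 + 35 = 41)
f*C(o, -2) = 41*16 = 656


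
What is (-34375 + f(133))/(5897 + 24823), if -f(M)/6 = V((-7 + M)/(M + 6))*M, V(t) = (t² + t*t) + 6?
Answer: -782006419/593541120 ≈ -1.3175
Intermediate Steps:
V(t) = 6 + 2*t² (V(t) = (t² + t²) + 6 = 2*t² + 6 = 6 + 2*t²)
f(M) = -6*M*(6 + 2*(-7 + M)²/(6 + M)²) (f(M) = -6*(6 + 2*((-7 + M)/(M + 6))²)*M = -6*(6 + 2*((-7 + M)/(6 + M))²)*M = -6*(6 + 2*((-7 + M)²/(6 + M)²))*M = -6*(6 + 2*(-7 + M)²/(6 + M)²)*M = -6*M*(6 + 2*(-7 + M)²/(6 + M)²))
(-34375 + f(133))/(5897 + 24823) = (-34375 + (-36*133 - 12*133*(-7 + 133)²/(6 + 133)²))/(5897 + 24823) = (-34375 + (-4788 - 12*133*126²/139²))/30720 = (-34375 + (-4788 - 12*133*15876*1/19321))*(1/30720) = (-34375 + (-4788 - 25338096/19321))*(1/30720) = (-34375 - 117847044/19321)*(1/30720) = -782006419/19321*1/30720 = -782006419/593541120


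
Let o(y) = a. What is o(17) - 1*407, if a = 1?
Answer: -406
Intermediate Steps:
o(y) = 1
o(17) - 1*407 = 1 - 1*407 = 1 - 407 = -406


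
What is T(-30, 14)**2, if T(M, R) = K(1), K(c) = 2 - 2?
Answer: 0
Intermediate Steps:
K(c) = 0
T(M, R) = 0
T(-30, 14)**2 = 0**2 = 0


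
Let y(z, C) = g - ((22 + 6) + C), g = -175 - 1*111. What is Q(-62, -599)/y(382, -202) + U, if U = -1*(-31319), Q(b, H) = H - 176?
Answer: 3508503/112 ≈ 31326.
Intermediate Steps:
Q(b, H) = -176 + H
g = -286 (g = -175 - 111 = -286)
U = 31319
y(z, C) = -314 - C (y(z, C) = -286 - ((22 + 6) + C) = -286 - (28 + C) = -286 + (-28 - C) = -314 - C)
Q(-62, -599)/y(382, -202) + U = (-176 - 599)/(-314 - 1*(-202)) + 31319 = -775/(-314 + 202) + 31319 = -775/(-112) + 31319 = -775*(-1/112) + 31319 = 775/112 + 31319 = 3508503/112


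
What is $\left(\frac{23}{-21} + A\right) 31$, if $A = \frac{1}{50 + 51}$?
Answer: $- \frac{71362}{2121} \approx -33.645$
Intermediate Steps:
$A = \frac{1}{101} \approx 0.009901$
$\left(\frac{23}{-21} + A\right) 31 = \left(\frac{23}{-21} + \frac{1}{101}\right) 31 = \left(23 \left(- \frac{1}{21}\right) + \frac{1}{101}\right) 31 = \left(- \frac{23}{21} + \frac{1}{101}\right) 31 = \left(- \frac{2302}{2121}\right) 31 = - \frac{71362}{2121}$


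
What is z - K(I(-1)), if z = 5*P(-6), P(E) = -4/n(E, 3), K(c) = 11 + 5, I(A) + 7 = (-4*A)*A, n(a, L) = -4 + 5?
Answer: -36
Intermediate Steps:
n(a, L) = 1
I(A) = -7 - 4*A² (I(A) = -7 + (-4*A)*A = -7 - 4*A²)
K(c) = 16
P(E) = -4 (P(E) = -4/1 = -4*1 = -4)
z = -20 (z = 5*(-4) = -20)
z - K(I(-1)) = -20 - 1*16 = -20 - 16 = -36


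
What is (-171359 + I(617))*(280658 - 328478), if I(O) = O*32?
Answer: 7250229300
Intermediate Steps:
I(O) = 32*O
(-171359 + I(617))*(280658 - 328478) = (-171359 + 32*617)*(280658 - 328478) = (-171359 + 19744)*(-47820) = -151615*(-47820) = 7250229300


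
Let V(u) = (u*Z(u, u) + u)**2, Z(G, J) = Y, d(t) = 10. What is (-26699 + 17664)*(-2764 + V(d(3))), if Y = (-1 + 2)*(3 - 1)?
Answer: 16841240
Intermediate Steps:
Y = 2 (Y = 1*2 = 2)
Z(G, J) = 2
V(u) = 9*u**2 (V(u) = (u*2 + u)**2 = (2*u + u)**2 = (3*u)**2 = 9*u**2)
(-26699 + 17664)*(-2764 + V(d(3))) = (-26699 + 17664)*(-2764 + 9*10**2) = -9035*(-2764 + 9*100) = -9035*(-2764 + 900) = -9035*(-1864) = 16841240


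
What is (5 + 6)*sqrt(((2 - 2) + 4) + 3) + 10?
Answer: 10 + 11*sqrt(7) ≈ 39.103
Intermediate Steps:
(5 + 6)*sqrt(((2 - 2) + 4) + 3) + 10 = 11*sqrt((0 + 4) + 3) + 10 = 11*sqrt(4 + 3) + 10 = 11*sqrt(7) + 10 = 10 + 11*sqrt(7)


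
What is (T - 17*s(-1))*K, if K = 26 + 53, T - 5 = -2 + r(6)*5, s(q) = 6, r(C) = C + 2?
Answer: -4661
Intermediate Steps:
r(C) = 2 + C
T = 43 (T = 5 + (-2 + (2 + 6)*5) = 5 + (-2 + 8*5) = 5 + (-2 + 40) = 5 + 38 = 43)
K = 79
(T - 17*s(-1))*K = (43 - 17*6)*79 = (43 - 102)*79 = -59*79 = -4661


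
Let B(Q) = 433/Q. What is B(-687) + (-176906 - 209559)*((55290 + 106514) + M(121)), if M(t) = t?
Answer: -42991323101308/687 ≈ -6.2578e+10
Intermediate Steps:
B(-687) + (-176906 - 209559)*((55290 + 106514) + M(121)) = 433/(-687) + (-176906 - 209559)*((55290 + 106514) + 121) = 433*(-1/687) - 386465*(161804 + 121) = -433/687 - 386465*161925 = -433/687 - 62578345125 = -42991323101308/687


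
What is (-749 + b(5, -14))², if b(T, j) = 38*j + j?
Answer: 1677025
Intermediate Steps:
b(T, j) = 39*j
(-749 + b(5, -14))² = (-749 + 39*(-14))² = (-749 - 546)² = (-1295)² = 1677025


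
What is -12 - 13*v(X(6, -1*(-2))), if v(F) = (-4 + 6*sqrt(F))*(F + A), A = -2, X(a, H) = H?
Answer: -12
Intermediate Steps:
v(F) = (-4 + 6*sqrt(F))*(-2 + F) (v(F) = (-4 + 6*sqrt(F))*(F - 2) = (-4 + 6*sqrt(F))*(-2 + F))
-12 - 13*v(X(6, -1*(-2))) = -12 - 13*(8 - 12*sqrt(2) - (-4)*(-2) + 6*(-1*(-2))**(3/2)) = -12 - 13*(8 - 12*sqrt(2) - 4*2 + 6*2**(3/2)) = -12 - 13*(8 - 12*sqrt(2) - 8 + 6*(2*sqrt(2))) = -12 - 13*(8 - 12*sqrt(2) - 8 + 12*sqrt(2)) = -12 - 13*0 = -12 + 0 = -12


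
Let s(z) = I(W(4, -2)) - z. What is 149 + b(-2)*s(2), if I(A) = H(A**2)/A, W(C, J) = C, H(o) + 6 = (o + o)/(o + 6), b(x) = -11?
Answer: 367/2 ≈ 183.50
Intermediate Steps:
H(o) = -6 + 2*o/(6 + o) (H(o) = -6 + (o + o)/(o + 6) = -6 + (2*o)/(6 + o) = -6 + 2*o/(6 + o))
I(A) = 4*(-9 - A**2)/(A*(6 + A**2)) (I(A) = (4*(-9 - A**2)/(6 + A**2))/A = 4*(-9 - A**2)/(A*(6 + A**2)))
s(z) = -25/22 - z (s(z) = 4*(-9 - 1*4**2)/(4*(6 + 4**2)) - z = 4*(1/4)*(-9 - 1*16)/(6 + 16) - z = 4*(1/4)*(-9 - 16)/22 - z = 4*(1/4)*(1/22)*(-25) - z = -25/22 - z)
149 + b(-2)*s(2) = 149 - 11*(-25/22 - 1*2) = 149 - 11*(-25/22 - 2) = 149 - 11*(-69/22) = 149 + 69/2 = 367/2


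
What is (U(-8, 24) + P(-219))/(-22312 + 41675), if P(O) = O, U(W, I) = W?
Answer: -227/19363 ≈ -0.011723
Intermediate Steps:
(U(-8, 24) + P(-219))/(-22312 + 41675) = (-8 - 219)/(-22312 + 41675) = -227/19363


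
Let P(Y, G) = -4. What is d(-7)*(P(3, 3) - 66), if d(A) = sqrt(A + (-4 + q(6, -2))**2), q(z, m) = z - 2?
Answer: -70*I*sqrt(7) ≈ -185.2*I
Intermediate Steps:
q(z, m) = -2 + z
d(A) = sqrt(A) (d(A) = sqrt(A + (-4 + (-2 + 6))**2) = sqrt(A + (-4 + 4)**2) = sqrt(A + 0**2) = sqrt(A + 0) = sqrt(A))
d(-7)*(P(3, 3) - 66) = sqrt(-7)*(-4 - 66) = (I*sqrt(7))*(-70) = -70*I*sqrt(7)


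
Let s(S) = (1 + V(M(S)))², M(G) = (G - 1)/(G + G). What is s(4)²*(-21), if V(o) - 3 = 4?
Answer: -86016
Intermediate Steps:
M(G) = (-1 + G)/(2*G) (M(G) = (-1 + G)/((2*G)) = (-1 + G)*(1/(2*G)) = (-1 + G)/(2*G))
V(o) = 7 (V(o) = 3 + 4 = 7)
s(S) = 64 (s(S) = (1 + 7)² = 8² = 64)
s(4)²*(-21) = 64²*(-21) = 4096*(-21) = -86016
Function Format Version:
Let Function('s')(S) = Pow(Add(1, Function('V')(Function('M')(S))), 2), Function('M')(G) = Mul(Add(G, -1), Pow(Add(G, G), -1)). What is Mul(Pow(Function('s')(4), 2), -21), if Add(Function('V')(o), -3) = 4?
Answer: -86016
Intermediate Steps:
Function('M')(G) = Mul(Rational(1, 2), Pow(G, -1), Add(-1, G)) (Function('M')(G) = Mul(Add(-1, G), Pow(Mul(2, G), -1)) = Mul(Add(-1, G), Mul(Rational(1, 2), Pow(G, -1))) = Mul(Rational(1, 2), Pow(G, -1), Add(-1, G)))
Function('V')(o) = 7 (Function('V')(o) = Add(3, 4) = 7)
Function('s')(S) = 64 (Function('s')(S) = Pow(Add(1, 7), 2) = Pow(8, 2) = 64)
Mul(Pow(Function('s')(4), 2), -21) = Mul(Pow(64, 2), -21) = Mul(4096, -21) = -86016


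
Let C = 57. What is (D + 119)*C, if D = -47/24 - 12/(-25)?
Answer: 1339747/200 ≈ 6698.7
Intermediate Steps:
D = -887/600 (D = -47*1/24 - 12*(-1/25) = -47/24 + 12/25 = -887/600 ≈ -1.4783)
(D + 119)*C = (-887/600 + 119)*57 = (70513/600)*57 = 1339747/200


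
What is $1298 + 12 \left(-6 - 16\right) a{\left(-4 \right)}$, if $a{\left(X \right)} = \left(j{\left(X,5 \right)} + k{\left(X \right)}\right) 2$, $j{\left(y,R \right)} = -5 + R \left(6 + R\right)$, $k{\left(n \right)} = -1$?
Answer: $-24574$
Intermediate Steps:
$a{\left(X \right)} = 98$ ($a{\left(X \right)} = \left(\left(-5 + 5^{2} + 6 \cdot 5\right) - 1\right) 2 = \left(\left(-5 + 25 + 30\right) - 1\right) 2 = \left(50 - 1\right) 2 = 49 \cdot 2 = 98$)
$1298 + 12 \left(-6 - 16\right) a{\left(-4 \right)} = 1298 + 12 \left(-6 - 16\right) 98 = 1298 + 12 \left(-22\right) 98 = 1298 - 25872 = -24574$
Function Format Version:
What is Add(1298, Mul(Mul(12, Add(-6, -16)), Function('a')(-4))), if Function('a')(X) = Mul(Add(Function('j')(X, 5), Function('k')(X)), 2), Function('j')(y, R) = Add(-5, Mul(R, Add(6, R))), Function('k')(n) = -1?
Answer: -24574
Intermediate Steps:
Function('a')(X) = 98 (Function('a')(X) = Mul(Add(Add(-5, Pow(5, 2), Mul(6, 5)), -1), 2) = Mul(Add(Add(-5, 25, 30), -1), 2) = Mul(Add(50, -1), 2) = Mul(49, 2) = 98)
Add(1298, Mul(Mul(12, Add(-6, -16)), Function('a')(-4))) = Add(1298, Mul(Mul(12, Add(-6, -16)), 98)) = Add(1298, Mul(Mul(12, -22), 98)) = Add(1298, Mul(-264, 98)) = Add(1298, -25872) = -24574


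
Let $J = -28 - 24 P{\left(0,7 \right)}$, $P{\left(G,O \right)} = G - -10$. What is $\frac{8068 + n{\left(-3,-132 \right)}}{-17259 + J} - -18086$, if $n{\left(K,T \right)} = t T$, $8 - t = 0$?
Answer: $\frac{316986310}{17527} \approx 18086.0$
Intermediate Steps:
$t = 8$ ($t = 8 - 0 = 8 + 0 = 8$)
$n{\left(K,T \right)} = 8 T$
$P{\left(G,O \right)} = 10 + G$ ($P{\left(G,O \right)} = G + 10 = 10 + G$)
$J = -268$ ($J = -28 - 24 \left(10 + 0\right) = -28 - 240 = -268$)
$\frac{8068 + n{\left(-3,-132 \right)}}{-17259 + J} - -18086 = \frac{8068 + 8 \left(-132\right)}{-17259 - 268} - -18086 = \frac{8068 - 1056}{-17527} + 18086 = 7012 \left(- \frac{1}{17527}\right) + 18086 = - \frac{7012}{17527} + 18086 = \frac{316986310}{17527}$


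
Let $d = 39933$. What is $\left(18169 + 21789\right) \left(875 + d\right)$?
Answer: $1630606064$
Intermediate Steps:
$\left(18169 + 21789\right) \left(875 + d\right) = \left(18169 + 21789\right) \left(875 + 39933\right) = 39958 \cdot 40808 = 1630606064$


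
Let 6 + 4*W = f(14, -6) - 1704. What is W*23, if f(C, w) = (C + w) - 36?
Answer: -19987/2 ≈ -9993.5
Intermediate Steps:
f(C, w) = -36 + C + w
W = -869/2 (W = -3/2 + ((-36 + 14 - 6) - 1704)/4 = -3/2 + (-28 - 1704)/4 = -3/2 + (¼)*(-1732) = -3/2 - 433 = -869/2 ≈ -434.50)
W*23 = -869/2*23 = -19987/2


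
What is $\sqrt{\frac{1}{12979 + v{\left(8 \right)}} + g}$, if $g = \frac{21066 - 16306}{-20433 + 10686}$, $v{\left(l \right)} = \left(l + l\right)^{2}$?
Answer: $\frac{i \sqrt{2500972408365}}{2263185} \approx 0.69877 i$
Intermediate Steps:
$v{\left(l \right)} = 4 l^{2}$ ($v{\left(l \right)} = \left(2 l\right)^{2} = 4 l^{2}$)
$g = - \frac{4760}{9747}$ ($g = \frac{4760}{-9747} = 4760 \left(- \frac{1}{9747}\right) = - \frac{4760}{9747} \approx -0.48836$)
$\sqrt{\frac{1}{12979 + v{\left(8 \right)}} + g} = \sqrt{\frac{1}{12979 + 4 \cdot 8^{2}} - \frac{4760}{9747}} = \sqrt{\frac{1}{12979 + 4 \cdot 64} - \frac{4760}{9747}} = \sqrt{\frac{1}{12979 + 256} - \frac{4760}{9747}} = \sqrt{\frac{1}{13235} - \frac{4760}{9747}} = \sqrt{- \frac{62988853}{129001545}} = \frac{i \sqrt{2500972408365}}{2263185}$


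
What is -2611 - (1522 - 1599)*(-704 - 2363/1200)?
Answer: -68364751/1200 ≈ -56971.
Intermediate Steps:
-2611 - (1522 - 1599)*(-704 - 2363/1200) = -2611 - (-77)*(-704 - 2363*1/1200) = -2611 - (-77)*(-704 - 2363/1200) = -2611 - (-77)*(-847163)/1200 = -2611 - 1*65231551/1200 = -2611 - 65231551/1200 = -68364751/1200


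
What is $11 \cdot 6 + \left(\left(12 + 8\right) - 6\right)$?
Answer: $80$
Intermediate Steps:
$11 \cdot 6 + \left(\left(12 + 8\right) - 6\right) = 66 + \left(20 - 6\right) = 66 + 14 = 80$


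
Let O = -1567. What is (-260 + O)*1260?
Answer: -2302020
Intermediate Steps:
(-260 + O)*1260 = (-260 - 1567)*1260 = -1827*1260 = -2302020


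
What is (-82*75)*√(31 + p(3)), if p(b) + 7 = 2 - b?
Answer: -6150*√23 ≈ -29494.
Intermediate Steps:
p(b) = -5 - b (p(b) = -7 + (2 - b) = -5 - b)
(-82*75)*√(31 + p(3)) = (-82*75)*√(31 + (-5 - 1*3)) = -6150*√(31 + (-5 - 3)) = -6150*√(31 - 8) = -6150*√23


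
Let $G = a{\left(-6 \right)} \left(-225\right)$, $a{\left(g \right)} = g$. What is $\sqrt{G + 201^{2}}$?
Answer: $3 \sqrt{4639} \approx 204.33$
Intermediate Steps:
$G = 1350$ ($G = \left(-6\right) \left(-225\right) = 1350$)
$\sqrt{G + 201^{2}} = \sqrt{1350 + 201^{2}} = \sqrt{1350 + 40401} = \sqrt{41751} = 3 \sqrt{4639}$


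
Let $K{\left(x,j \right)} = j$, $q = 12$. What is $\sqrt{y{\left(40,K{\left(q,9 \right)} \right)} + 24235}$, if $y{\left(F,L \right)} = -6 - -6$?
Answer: $\sqrt{24235} \approx 155.68$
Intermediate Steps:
$y{\left(F,L \right)} = 0$ ($y{\left(F,L \right)} = -6 + 6 = 0$)
$\sqrt{y{\left(40,K{\left(q,9 \right)} \right)} + 24235} = \sqrt{0 + 24235} = \sqrt{24235}$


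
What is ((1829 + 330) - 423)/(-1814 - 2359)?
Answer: -1736/4173 ≈ -0.41601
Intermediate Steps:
((1829 + 330) - 423)/(-1814 - 2359) = (2159 - 423)/(-4173) = 1736*(-1/4173) = -1736/4173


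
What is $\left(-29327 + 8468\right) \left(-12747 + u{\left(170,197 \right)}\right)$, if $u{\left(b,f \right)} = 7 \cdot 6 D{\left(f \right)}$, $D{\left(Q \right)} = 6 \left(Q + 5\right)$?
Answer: $-795916863$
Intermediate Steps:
$D{\left(Q \right)} = 30 + 6 Q$ ($D{\left(Q \right)} = 6 \left(5 + Q\right) = 30 + 6 Q$)
$u{\left(b,f \right)} = 1260 + 252 f$ ($u{\left(b,f \right)} = 7 \cdot 6 \left(30 + 6 f\right) = 42 \left(30 + 6 f\right) = 1260 + 252 f$)
$\left(-29327 + 8468\right) \left(-12747 + u{\left(170,197 \right)}\right) = \left(-29327 + 8468\right) \left(-12747 + \left(1260 + 252 \cdot 197\right)\right) = - 20859 \left(-12747 + \left(1260 + 49644\right)\right) = - 20859 \left(-12747 + 50904\right) = \left(-20859\right) 38157 = -795916863$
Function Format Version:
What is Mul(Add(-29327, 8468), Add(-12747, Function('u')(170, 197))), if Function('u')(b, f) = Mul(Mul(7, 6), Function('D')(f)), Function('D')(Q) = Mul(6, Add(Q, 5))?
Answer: -795916863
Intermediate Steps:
Function('D')(Q) = Add(30, Mul(6, Q)) (Function('D')(Q) = Mul(6, Add(5, Q)) = Add(30, Mul(6, Q)))
Function('u')(b, f) = Add(1260, Mul(252, f)) (Function('u')(b, f) = Mul(Mul(7, 6), Add(30, Mul(6, f))) = Mul(42, Add(30, Mul(6, f))) = Add(1260, Mul(252, f)))
Mul(Add(-29327, 8468), Add(-12747, Function('u')(170, 197))) = Mul(Add(-29327, 8468), Add(-12747, Add(1260, Mul(252, 197)))) = Mul(-20859, Add(-12747, Add(1260, 49644))) = Mul(-20859, Add(-12747, 50904)) = Mul(-20859, 38157) = -795916863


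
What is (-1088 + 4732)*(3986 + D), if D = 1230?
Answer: 19007104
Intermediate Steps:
(-1088 + 4732)*(3986 + D) = (-1088 + 4732)*(3986 + 1230) = 3644*5216 = 19007104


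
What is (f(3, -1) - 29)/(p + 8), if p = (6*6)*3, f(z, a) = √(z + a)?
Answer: -¼ + √2/116 ≈ -0.23781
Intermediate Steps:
f(z, a) = √(a + z)
p = 108 (p = 36*3 = 108)
(f(3, -1) - 29)/(p + 8) = (√(-1 + 3) - 29)/(108 + 8) = (√2 - 29)/116 = (-29 + √2)*(1/116) = -¼ + √2/116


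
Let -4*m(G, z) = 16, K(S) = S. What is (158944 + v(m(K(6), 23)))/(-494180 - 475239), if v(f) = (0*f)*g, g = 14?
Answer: -158944/969419 ≈ -0.16396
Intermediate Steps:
m(G, z) = -4 (m(G, z) = -¼*16 = -4)
v(f) = 0 (v(f) = (0*f)*14 = 0*14 = 0)
(158944 + v(m(K(6), 23)))/(-494180 - 475239) = (158944 + 0)/(-494180 - 475239) = 158944/(-969419) = 158944*(-1/969419) = -158944/969419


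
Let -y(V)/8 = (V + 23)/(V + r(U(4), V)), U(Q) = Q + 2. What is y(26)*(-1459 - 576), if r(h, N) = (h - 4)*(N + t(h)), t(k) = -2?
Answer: 10780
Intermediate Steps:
U(Q) = 2 + Q
r(h, N) = (-4 + h)*(-2 + N) (r(h, N) = (h - 4)*(N - 2) = (-4 + h)*(-2 + N))
y(V) = -8*(23 + V)/(-4 + 3*V) (y(V) = -8*(V + 23)/(V + (8 - 4*V - 2*(2 + 4) + V*(2 + 4))) = -8*(23 + V)/(V + (8 - 4*V - 2*6 + V*6)) = -8*(23 + V)/(V + (8 - 4*V - 12 + 6*V)) = -8*(23 + V)/(V + (-4 + 2*V)) = -8*(23 + V)/(-4 + 3*V))
y(26)*(-1459 - 576) = (8*(-23 - 1*26)/(-4 + 3*26))*(-1459 - 576) = (8*(-23 - 26)/(-4 + 78))*(-2035) = (8*(-49)/74)*(-2035) = (8*(1/74)*(-49))*(-2035) = -196/37*(-2035) = 10780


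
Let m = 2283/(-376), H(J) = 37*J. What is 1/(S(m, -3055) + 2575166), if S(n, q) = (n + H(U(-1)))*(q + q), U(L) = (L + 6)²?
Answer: -4/12157941 ≈ -3.2900e-7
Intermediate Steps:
U(L) = (6 + L)²
m = -2283/376 (m = 2283*(-1/376) = -2283/376 ≈ -6.0718)
S(n, q) = 2*q*(925 + n) (S(n, q) = (n + 37*(6 - 1)²)*(q + q) = (n + 37*5²)*(2*q) = (n + 37*25)*(2*q) = (n + 925)*(2*q) = (925 + n)*(2*q) = 2*q*(925 + n))
1/(S(m, -3055) + 2575166) = 1/(2*(-3055)*(925 - 2283/376) + 2575166) = 1/(2*(-3055)*(345517/376) + 2575166) = 1/(-22458605/4 + 2575166) = 1/(-12157941/4) = -4/12157941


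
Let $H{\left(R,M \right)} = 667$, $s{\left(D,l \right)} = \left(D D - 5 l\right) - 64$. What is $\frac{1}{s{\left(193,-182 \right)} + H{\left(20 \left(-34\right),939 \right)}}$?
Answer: $\frac{1}{38762} \approx 2.5798 \cdot 10^{-5}$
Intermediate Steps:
$s{\left(D,l \right)} = -64 + D^{2} - 5 l$ ($s{\left(D,l \right)} = \left(D^{2} - 5 l\right) - 64 = -64 + D^{2} - 5 l$)
$\frac{1}{s{\left(193,-182 \right)} + H{\left(20 \left(-34\right),939 \right)}} = \frac{1}{\left(-64 + 193^{2} - -910\right) + 667} = \frac{1}{\left(-64 + 37249 + 910\right) + 667} = \frac{1}{38095 + 667} = \frac{1}{38762}$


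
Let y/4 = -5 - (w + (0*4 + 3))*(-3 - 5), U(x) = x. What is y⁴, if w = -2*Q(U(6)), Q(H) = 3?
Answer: 181063936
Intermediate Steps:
w = -6 (w = -2*3 = -6)
y = -116 (y = 4*(-5 - (-6 + (0*4 + 3))*(-3 - 5)) = 4*(-5 - (-6 + (0 + 3))*(-8)) = 4*(-5 - (-6 + 3)*(-8)) = 4*(-5 - (-3)*(-8)) = 4*(-5 - 1*24) = 4*(-5 - 24) = 4*(-29) = -116)
y⁴ = (-116)⁴ = 181063936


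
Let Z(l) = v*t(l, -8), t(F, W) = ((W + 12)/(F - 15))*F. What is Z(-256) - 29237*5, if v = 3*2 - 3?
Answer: -39613063/271 ≈ -1.4617e+5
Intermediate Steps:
t(F, W) = F*(12 + W)/(-15 + F) (t(F, W) = ((12 + W)/(-15 + F))*F = F*(12 + W)/(-15 + F))
v = 3 (v = 6 - 3 = 3)
Z(l) = 12*l/(-15 + l) (Z(l) = 3*(l*(12 - 8)/(-15 + l)) = 3*(l*4/(-15 + l)) = 3*(4*l/(-15 + l)) = 12*l/(-15 + l))
Z(-256) - 29237*5 = 12*(-256)/(-15 - 256) - 29237*5 = 12*(-256)/(-271) - 146185 = 12*(-256)*(-1/271) - 146185 = 3072/271 - 146185 = -39613063/271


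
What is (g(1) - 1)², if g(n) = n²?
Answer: 0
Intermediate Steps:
(g(1) - 1)² = (1² - 1)² = (1 - 1)² = 0² = 0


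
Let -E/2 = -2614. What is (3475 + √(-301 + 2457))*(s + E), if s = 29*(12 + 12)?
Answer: 20585900 + 82936*√11 ≈ 2.0861e+7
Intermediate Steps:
E = 5228 (E = -2*(-2614) = 5228)
s = 696 (s = 29*24 = 696)
(3475 + √(-301 + 2457))*(s + E) = (3475 + √(-301 + 2457))*(696 + 5228) = (3475 + √2156)*5924 = (3475 + 14*√11)*5924 = 20585900 + 82936*√11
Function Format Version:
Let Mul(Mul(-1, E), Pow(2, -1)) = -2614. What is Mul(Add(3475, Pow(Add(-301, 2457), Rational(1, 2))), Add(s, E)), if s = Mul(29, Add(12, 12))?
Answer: Add(20585900, Mul(82936, Pow(11, Rational(1, 2)))) ≈ 2.0861e+7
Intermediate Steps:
E = 5228 (E = Mul(-2, -2614) = 5228)
s = 696 (s = Mul(29, 24) = 696)
Mul(Add(3475, Pow(Add(-301, 2457), Rational(1, 2))), Add(s, E)) = Mul(Add(3475, Pow(Add(-301, 2457), Rational(1, 2))), Add(696, 5228)) = Mul(Add(3475, Pow(2156, Rational(1, 2))), 5924) = Mul(Add(3475, Mul(14, Pow(11, Rational(1, 2)))), 5924) = Add(20585900, Mul(82936, Pow(11, Rational(1, 2))))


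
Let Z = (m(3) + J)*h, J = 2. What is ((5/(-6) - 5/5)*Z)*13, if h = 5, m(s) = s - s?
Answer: -715/3 ≈ -238.33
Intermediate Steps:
m(s) = 0
Z = 10 (Z = (0 + 2)*5 = 2*5 = 10)
((5/(-6) - 5/5)*Z)*13 = ((5/(-6) - 5/5)*10)*13 = ((5*(-⅙) - 5*⅕)*10)*13 = ((-⅚ - 1)*10)*13 = -11/6*10*13 = -55/3*13 = -715/3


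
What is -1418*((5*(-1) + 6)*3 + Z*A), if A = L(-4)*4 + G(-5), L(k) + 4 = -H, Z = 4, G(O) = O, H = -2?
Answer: 69482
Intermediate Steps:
L(k) = -2 (L(k) = -4 - 1*(-2) = -4 + 2 = -2)
A = -13 (A = -2*4 - 5 = -8 - 5 = -13)
-1418*((5*(-1) + 6)*3 + Z*A) = -1418*((5*(-1) + 6)*3 + 4*(-13)) = -1418*((-5 + 6)*3 - 52) = -1418*(1*3 - 52) = -1418*(3 - 52) = -1418*(-49) = 69482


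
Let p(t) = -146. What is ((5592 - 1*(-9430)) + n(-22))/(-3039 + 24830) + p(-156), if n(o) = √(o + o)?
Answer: -452352/3113 + 2*I*√11/21791 ≈ -145.31 + 0.0003044*I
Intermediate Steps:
n(o) = √2*√o (n(o) = √(2*o) = √2*√o)
((5592 - 1*(-9430)) + n(-22))/(-3039 + 24830) + p(-156) = ((5592 - 1*(-9430)) + √2*√(-22))/(-3039 + 24830) - 146 = ((5592 + 9430) + √2*(I*√22))/21791 - 146 = (15022 + 2*I*√11)*(1/21791) - 146 = (2146/3113 + 2*I*√11/21791) - 146 = -452352/3113 + 2*I*√11/21791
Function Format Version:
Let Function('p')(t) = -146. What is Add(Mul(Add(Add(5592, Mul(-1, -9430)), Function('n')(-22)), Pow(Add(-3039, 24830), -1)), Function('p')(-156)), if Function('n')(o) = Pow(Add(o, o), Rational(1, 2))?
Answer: Add(Rational(-452352, 3113), Mul(Rational(2, 21791), I, Pow(11, Rational(1, 2)))) ≈ Add(-145.31, Mul(0.00030440, I))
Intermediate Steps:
Function('n')(o) = Mul(Pow(2, Rational(1, 2)), Pow(o, Rational(1, 2))) (Function('n')(o) = Pow(Mul(2, o), Rational(1, 2)) = Mul(Pow(2, Rational(1, 2)), Pow(o, Rational(1, 2))))
Add(Mul(Add(Add(5592, Mul(-1, -9430)), Function('n')(-22)), Pow(Add(-3039, 24830), -1)), Function('p')(-156)) = Add(Mul(Add(Add(5592, Mul(-1, -9430)), Mul(Pow(2, Rational(1, 2)), Pow(-22, Rational(1, 2)))), Pow(Add(-3039, 24830), -1)), -146) = Add(Mul(Add(Add(5592, 9430), Mul(Pow(2, Rational(1, 2)), Mul(I, Pow(22, Rational(1, 2))))), Pow(21791, -1)), -146) = Add(Mul(Add(15022, Mul(2, I, Pow(11, Rational(1, 2)))), Rational(1, 21791)), -146) = Add(Add(Rational(2146, 3113), Mul(Rational(2, 21791), I, Pow(11, Rational(1, 2)))), -146) = Add(Rational(-452352, 3113), Mul(Rational(2, 21791), I, Pow(11, Rational(1, 2))))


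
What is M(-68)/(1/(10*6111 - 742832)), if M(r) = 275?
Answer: -187473550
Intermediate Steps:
M(-68)/(1/(10*6111 - 742832)) = 275/(1/(10*6111 - 742832)) = 275/(1/(61110 - 742832)) = 275/(1/(-681722)) = 275/(-1/681722) = 275*(-681722) = -187473550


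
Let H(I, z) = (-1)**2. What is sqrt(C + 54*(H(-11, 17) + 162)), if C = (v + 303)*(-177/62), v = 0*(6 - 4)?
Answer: 3*sqrt(3389974)/62 ≈ 89.090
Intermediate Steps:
v = 0 (v = 0*2 = 0)
H(I, z) = 1
C = -53631/62 (C = (0 + 303)*(-177/62) = 303*(-177*1/62) = 303*(-177/62) = -53631/62 ≈ -865.02)
sqrt(C + 54*(H(-11, 17) + 162)) = sqrt(-53631/62 + 54*(1 + 162)) = sqrt(-53631/62 + 54*163) = sqrt(-53631/62 + 8802) = sqrt(492093/62) = 3*sqrt(3389974)/62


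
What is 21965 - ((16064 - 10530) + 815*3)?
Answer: 13986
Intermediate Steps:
21965 - ((16064 - 10530) + 815*3) = 21965 - (5534 + 2445) = 21965 - 1*7979 = 21965 - 7979 = 13986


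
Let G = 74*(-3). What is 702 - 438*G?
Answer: 97938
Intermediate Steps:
G = -222
702 - 438*G = 702 - 438*(-222) = 702 + 97236 = 97938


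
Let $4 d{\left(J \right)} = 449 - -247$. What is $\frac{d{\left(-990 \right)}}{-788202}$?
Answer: $- \frac{29}{131367} \approx -0.00022076$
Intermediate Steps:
$d{\left(J \right)} = 174$ ($d{\left(J \right)} = \frac{449 - -247}{4} = \frac{449 + 247}{4} = \frac{1}{4} \cdot 696 = 174$)
$\frac{d{\left(-990 \right)}}{-788202} = \frac{174}{-788202} = 174 \left(- \frac{1}{788202}\right) = - \frac{29}{131367}$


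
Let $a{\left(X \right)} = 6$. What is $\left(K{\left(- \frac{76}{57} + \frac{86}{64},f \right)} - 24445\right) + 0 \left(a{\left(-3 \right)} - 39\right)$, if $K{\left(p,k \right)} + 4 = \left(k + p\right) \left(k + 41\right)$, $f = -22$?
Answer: $- \frac{2387213}{96} \approx -24867.0$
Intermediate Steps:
$K{\left(p,k \right)} = -4 + \left(41 + k\right) \left(k + p\right)$ ($K{\left(p,k \right)} = -4 + \left(k + p\right) \left(k + 41\right) = -4 + \left(k + p\right) \left(41 + k\right) = -4 + \left(41 + k\right) \left(k + p\right)$)
$\left(K{\left(- \frac{76}{57} + \frac{86}{64},f \right)} - 24445\right) + 0 \left(a{\left(-3 \right)} - 39\right) = \left(\left(-4 + \left(-22\right)^{2} + 41 \left(-22\right) + 41 \left(- \frac{76}{57} + \frac{86}{64}\right) - 22 \left(- \frac{76}{57} + \frac{86}{64}\right)\right) - 24445\right) + 0 \left(6 - 39\right) = \left(\left(-4 + 484 - 902 + 41 \left(\left(-76\right) \frac{1}{57} + 86 \cdot \frac{1}{64}\right) - 22 \left(\left(-76\right) \frac{1}{57} + 86 \cdot \frac{1}{64}\right)\right) - 24445\right) + 0 \left(-33\right) = \left(\left(-4 + 484 - 902 + 41 \left(- \frac{4}{3} + \frac{43}{32}\right) - 22 \left(- \frac{4}{3} + \frac{43}{32}\right)\right) - 24445\right) + 0 = \left(\left(-4 + 484 - 902 + 41 \cdot \frac{1}{96} - \frac{11}{48}\right) - 24445\right) + 0 = \left(\left(-4 + 484 - 902 + \frac{41}{96} - \frac{11}{48}\right) - 24445\right) + 0 = \left(- \frac{40493}{96} - 24445\right) + 0 = - \frac{2387213}{96} + 0 = - \frac{2387213}{96}$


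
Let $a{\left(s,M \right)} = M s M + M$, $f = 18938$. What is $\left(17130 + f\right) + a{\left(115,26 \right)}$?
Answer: $113834$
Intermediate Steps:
$a{\left(s,M \right)} = M + s M^{2}$ ($a{\left(s,M \right)} = s M^{2} + M = M + s M^{2}$)
$\left(17130 + f\right) + a{\left(115,26 \right)} = \left(17130 + 18938\right) + 26 \left(1 + 26 \cdot 115\right) = 36068 + 26 \left(1 + 2990\right) = 36068 + 26 \cdot 2991 = 36068 + 77766 = 113834$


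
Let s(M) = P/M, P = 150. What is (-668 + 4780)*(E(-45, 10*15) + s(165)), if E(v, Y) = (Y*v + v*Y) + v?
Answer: -612626320/11 ≈ -5.5693e+7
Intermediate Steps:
E(v, Y) = v + 2*Y*v (E(v, Y) = (Y*v + Y*v) + v = 2*Y*v + v = v + 2*Y*v)
s(M) = 150/M
(-668 + 4780)*(E(-45, 10*15) + s(165)) = (-668 + 4780)*(-45*(1 + 2*(10*15)) + 150/165) = 4112*(-45*(1 + 2*150) + 150*(1/165)) = 4112*(-45*(1 + 300) + 10/11) = 4112*(-45*301 + 10/11) = 4112*(-13545 + 10/11) = 4112*(-148985/11) = -612626320/11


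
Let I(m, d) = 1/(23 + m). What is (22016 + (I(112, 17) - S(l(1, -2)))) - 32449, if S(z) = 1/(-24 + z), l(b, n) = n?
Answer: -36619669/3510 ≈ -10433.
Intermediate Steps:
(22016 + (I(112, 17) - S(l(1, -2)))) - 32449 = (22016 + (1/(23 + 112) - 1/(-24 - 2))) - 32449 = (22016 + (1/135 - 1/(-26))) - 32449 = (22016 + (1/135 - 1*(-1/26))) - 32449 = (22016 + (1/135 + 1/26)) - 32449 = (22016 + 161/3510) - 32449 = 77276321/3510 - 32449 = -36619669/3510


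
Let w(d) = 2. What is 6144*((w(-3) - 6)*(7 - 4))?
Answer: -73728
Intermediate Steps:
6144*((w(-3) - 6)*(7 - 4)) = 6144*((2 - 6)*(7 - 4)) = 6144*(-4*3) = 6144*(-12) = -73728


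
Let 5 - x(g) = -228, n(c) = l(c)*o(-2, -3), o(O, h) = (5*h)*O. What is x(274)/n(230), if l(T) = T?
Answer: 233/6900 ≈ 0.033768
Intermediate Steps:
o(O, h) = 5*O*h
n(c) = 30*c (n(c) = c*(5*(-2)*(-3)) = c*30 = 30*c)
x(g) = 233 (x(g) = 5 - 1*(-228) = 5 + 228 = 233)
x(274)/n(230) = 233/((30*230)) = 233/6900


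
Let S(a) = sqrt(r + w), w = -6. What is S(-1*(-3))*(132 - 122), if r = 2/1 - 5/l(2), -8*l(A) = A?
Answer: 40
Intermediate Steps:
l(A) = -A/8
r = 22 (r = 2/1 - 5/((-1/8*2)) = 2*1 - 5/(-1/4) = 2 - 5*(-4) = 2 + 20 = 22)
S(a) = 4 (S(a) = sqrt(22 - 6) = sqrt(16) = 4)
S(-1*(-3))*(132 - 122) = 4*(132 - 122) = 4*10 = 40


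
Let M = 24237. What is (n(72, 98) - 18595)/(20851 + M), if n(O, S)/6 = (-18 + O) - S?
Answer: -18859/45088 ≈ -0.41827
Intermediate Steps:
n(O, S) = -108 - 6*S + 6*O (n(O, S) = 6*((-18 + O) - S) = 6*(-18 + O - S) = -108 - 6*S + 6*O)
(n(72, 98) - 18595)/(20851 + M) = ((-108 - 6*98 + 6*72) - 18595)/(20851 + 24237) = ((-108 - 588 + 432) - 18595)/45088 = (-264 - 18595)*(1/45088) = -18859*1/45088 = -18859/45088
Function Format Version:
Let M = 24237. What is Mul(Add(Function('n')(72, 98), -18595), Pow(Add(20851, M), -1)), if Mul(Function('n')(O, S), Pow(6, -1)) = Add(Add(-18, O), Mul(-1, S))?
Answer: Rational(-18859, 45088) ≈ -0.41827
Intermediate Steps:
Function('n')(O, S) = Add(-108, Mul(-6, S), Mul(6, O)) (Function('n')(O, S) = Mul(6, Add(Add(-18, O), Mul(-1, S))) = Mul(6, Add(-18, O, Mul(-1, S))) = Add(-108, Mul(-6, S), Mul(6, O)))
Mul(Add(Function('n')(72, 98), -18595), Pow(Add(20851, M), -1)) = Mul(Add(Add(-108, Mul(-6, 98), Mul(6, 72)), -18595), Pow(Add(20851, 24237), -1)) = Mul(Add(Add(-108, -588, 432), -18595), Pow(45088, -1)) = Mul(Add(-264, -18595), Rational(1, 45088)) = Mul(-18859, Rational(1, 45088)) = Rational(-18859, 45088)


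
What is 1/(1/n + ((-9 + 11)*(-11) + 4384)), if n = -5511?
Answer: 5511/24038981 ≈ 0.00022925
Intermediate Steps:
1/(1/n + ((-9 + 11)*(-11) + 4384)) = 1/(1/(-5511) + ((-9 + 11)*(-11) + 4384)) = 1/(-1/5511 + (2*(-11) + 4384)) = 1/(-1/5511 + (-22 + 4384)) = 1/(-1/5511 + 4362) = 1/(24038981/5511) = 5511/24038981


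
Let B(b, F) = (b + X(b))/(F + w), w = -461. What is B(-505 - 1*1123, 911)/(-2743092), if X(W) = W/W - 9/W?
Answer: 2648747/2009589199200 ≈ 1.3181e-6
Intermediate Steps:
X(W) = 1 - 9/W
B(b, F) = (b + (-9 + b)/b)/(-461 + F) (B(b, F) = (b + (-9 + b)/b)/(F - 461) = (b + (-9 + b)/b)/(-461 + F))
B(-505 - 1*1123, 911)/(-2743092) = ((-9 + (-505 - 1*1123) + (-505 - 1*1123)²)/((-505 - 1*1123)*(-461 + 911)))/(-2743092) = ((-9 + (-505 - 1123) + (-505 - 1123)²)/(-505 - 1123*450))*(-1/2743092) = ((1/450)*(-9 - 1628 + (-1628)²)/(-1628))*(-1/2743092) = -1/1628*1/450*(-9 - 1628 + 2650384)*(-1/2743092) = -1/1628*1/450*2648747*(-1/2743092) = -2648747/732600*(-1/2743092) = 2648747/2009589199200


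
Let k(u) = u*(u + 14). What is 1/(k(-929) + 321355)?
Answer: 1/1171390 ≈ 8.5369e-7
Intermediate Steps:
k(u) = u*(14 + u)
1/(k(-929) + 321355) = 1/(-929*(14 - 929) + 321355) = 1/(-929*(-915) + 321355) = 1/(850035 + 321355) = 1/1171390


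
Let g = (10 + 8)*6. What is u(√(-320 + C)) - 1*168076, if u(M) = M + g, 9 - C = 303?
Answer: -167968 + I*√614 ≈ -1.6797e+5 + 24.779*I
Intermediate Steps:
C = -294 (C = 9 - 1*303 = 9 - 303 = -294)
g = 108 (g = 18*6 = 108)
u(M) = 108 + M (u(M) = M + 108 = 108 + M)
u(√(-320 + C)) - 1*168076 = (108 + √(-320 - 294)) - 1*168076 = (108 + √(-614)) - 168076 = (108 + I*√614) - 168076 = -167968 + I*√614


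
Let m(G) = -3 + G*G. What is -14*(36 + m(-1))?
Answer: -476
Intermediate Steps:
m(G) = -3 + G²
-14*(36 + m(-1)) = -14*(36 + (-3 + (-1)²)) = -14*(36 + (-3 + 1)) = -14*(36 - 2) = -14*34 = -476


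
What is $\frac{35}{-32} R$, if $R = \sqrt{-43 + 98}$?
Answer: $- \frac{35 \sqrt{55}}{32} \approx -8.1115$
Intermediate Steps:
$R = \sqrt{55} \approx 7.4162$
$\frac{35}{-32} R = \frac{35}{-32} \sqrt{55} = 35 \left(- \frac{1}{32}\right) \sqrt{55} = - \frac{35 \sqrt{55}}{32}$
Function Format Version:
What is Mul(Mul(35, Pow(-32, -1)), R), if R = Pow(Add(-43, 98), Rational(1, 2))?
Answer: Mul(Rational(-35, 32), Pow(55, Rational(1, 2))) ≈ -8.1115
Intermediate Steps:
R = Pow(55, Rational(1, 2)) ≈ 7.4162
Mul(Mul(35, Pow(-32, -1)), R) = Mul(Mul(35, Pow(-32, -1)), Pow(55, Rational(1, 2))) = Mul(Mul(35, Rational(-1, 32)), Pow(55, Rational(1, 2))) = Mul(Rational(-35, 32), Pow(55, Rational(1, 2)))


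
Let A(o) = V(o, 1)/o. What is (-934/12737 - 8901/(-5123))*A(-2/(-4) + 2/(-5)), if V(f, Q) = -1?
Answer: -23103650/1388333 ≈ -16.641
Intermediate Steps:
A(o) = -1/o
(-934/12737 - 8901/(-5123))*A(-2/(-4) + 2/(-5)) = (-934/12737 - 8901/(-5123))*(-1/(-2/(-4) + 2/(-5))) = (-934*1/12737 - 8901*(-1/5123))*(-1/(-2*(-¼) + 2*(-⅕))) = (-934/12737 + 8901/5123)*(-1/(½ - ⅖)) = 2310365*(-1/⅒)/1388333 = 2310365*(-1*10)/1388333 = (2310365/1388333)*(-10) = -23103650/1388333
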